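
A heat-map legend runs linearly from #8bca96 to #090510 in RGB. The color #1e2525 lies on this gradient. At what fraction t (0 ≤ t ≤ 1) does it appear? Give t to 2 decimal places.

Invert the lerp on the G channel (largest span, 197): t = (37 − 202) / (5 − 202) = -165/-197 = 0.83756.
Check on R: (30 − 139)/(9 − 139) = 0.8385 ✓

0.84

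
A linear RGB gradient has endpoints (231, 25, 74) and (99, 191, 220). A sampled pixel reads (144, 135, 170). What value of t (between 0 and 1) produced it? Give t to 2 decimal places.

0.66

Invert the lerp on the G channel (largest span, 166): t = (135 − 25) / (191 − 25) = 110/166 = 0.66265.
Check on R: (144 − 231)/(99 − 231) = 0.6591 ✓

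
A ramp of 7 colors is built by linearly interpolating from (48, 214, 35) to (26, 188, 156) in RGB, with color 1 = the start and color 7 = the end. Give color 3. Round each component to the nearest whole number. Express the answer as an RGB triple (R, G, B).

(41, 205, 75)

With 7 swatches and endpoints inclusive, swatch 3 sits at t = (3 − 1)/(7 − 1) = 2/6 ≈ 0.3333.
R = 48 + 0.3333 × (26 − 48) = 40.667 → 41
G = 214 + 0.3333 × (188 − 214) = 205.334 → 205
B = 35 + 0.3333 × (156 − 35) = 75.329 → 75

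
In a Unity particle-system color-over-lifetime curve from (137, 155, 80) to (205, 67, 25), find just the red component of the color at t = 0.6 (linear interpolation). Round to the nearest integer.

R = 137 + 0.6 × (205 − 137) = 177.8 → 178

178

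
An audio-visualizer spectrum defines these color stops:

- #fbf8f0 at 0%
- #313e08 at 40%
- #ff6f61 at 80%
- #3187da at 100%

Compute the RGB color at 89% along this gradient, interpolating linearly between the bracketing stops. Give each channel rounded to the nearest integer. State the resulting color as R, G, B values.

89% lies between the 80% and 100% stops, so the local fraction is t = (89 − 80)/(100 − 80) = 9/20 ≈ 0.45.
#ff6f61 → (255, 111, 97); #3187da → (49, 135, 218).
R = 255 + 0.45 × (49 − 255) = 162.3 → 162
G = 111 + 0.45 × (135 − 111) = 121.8 → 122
B = 97 + 0.45 × (218 − 97) = 151.45 → 151

(162, 122, 151)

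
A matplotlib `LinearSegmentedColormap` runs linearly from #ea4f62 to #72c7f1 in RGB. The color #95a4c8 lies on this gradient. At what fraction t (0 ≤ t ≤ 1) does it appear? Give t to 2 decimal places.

0.71

Invert the lerp on the B channel (largest span, 143): t = (200 − 98) / (241 − 98) = 102/143 = 0.71329.
Check on R: (149 − 234)/(114 − 234) = 0.7083 ✓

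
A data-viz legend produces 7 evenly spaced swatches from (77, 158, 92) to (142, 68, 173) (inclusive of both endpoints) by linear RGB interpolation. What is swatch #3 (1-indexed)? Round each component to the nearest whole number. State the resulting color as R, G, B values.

(99, 128, 119)

With 7 swatches and endpoints inclusive, swatch 3 sits at t = (3 − 1)/(7 − 1) = 2/6 ≈ 0.3333.
R = 77 + 0.3333 × (142 − 77) = 98.665 → 99
G = 158 + 0.3333 × (68 − 158) = 128.003 → 128
B = 92 + 0.3333 × (173 − 92) = 118.997 → 119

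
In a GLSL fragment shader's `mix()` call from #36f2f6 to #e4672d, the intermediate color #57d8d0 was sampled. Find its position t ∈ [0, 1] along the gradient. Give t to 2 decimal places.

0.19

Invert the lerp on the B channel (largest span, 201): t = (208 − 246) / (45 − 246) = -38/-201 = 0.18905.
Check on R: (87 − 54)/(228 − 54) = 0.1897 ✓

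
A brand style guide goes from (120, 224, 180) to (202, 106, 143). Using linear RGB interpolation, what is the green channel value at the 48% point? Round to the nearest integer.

G = 224 + 0.48 × (106 − 224) = 167.36 → 167

167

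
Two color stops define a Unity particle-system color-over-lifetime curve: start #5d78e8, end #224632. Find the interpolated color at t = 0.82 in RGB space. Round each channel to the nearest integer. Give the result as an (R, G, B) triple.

#5d78e8 → (93, 120, 232); #224632 → (34, 70, 50).
R = 93 + 0.82 × (34 − 93) = 93 + 0.82 × -59 = 44.62 → 45
G = 120 + 0.82 × (70 − 120) = 120 + 0.82 × -50 = 79 → 79
B = 232 + 0.82 × (50 − 232) = 232 + 0.82 × -182 = 82.76 → 83
So the blended color is (45, 79, 83), about #2d4f53.

(45, 79, 83)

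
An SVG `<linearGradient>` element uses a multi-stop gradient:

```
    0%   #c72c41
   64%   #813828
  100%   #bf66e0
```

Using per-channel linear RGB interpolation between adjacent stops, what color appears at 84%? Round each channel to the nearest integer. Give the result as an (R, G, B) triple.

84% lies between the 64% and 100% stops, so the local fraction is t = (84 − 64)/(100 − 64) = 20/36 ≈ 0.5556.
#813828 → (129, 56, 40); #bf66e0 → (191, 102, 224).
R = 129 + 0.5556 × (191 − 129) = 163.447 → 163
G = 56 + 0.5556 × (102 − 56) = 81.558 → 82
B = 40 + 0.5556 × (224 − 40) = 142.23 → 142

(163, 82, 142)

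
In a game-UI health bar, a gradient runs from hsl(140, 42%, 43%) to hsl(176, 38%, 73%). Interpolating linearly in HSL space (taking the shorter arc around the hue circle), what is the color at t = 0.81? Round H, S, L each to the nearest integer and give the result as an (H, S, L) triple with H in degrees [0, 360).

Hue arc: Δh = 176 − 140 = 36° (|Δh| ≤ 180, already the shorter path).
H = 140 + 0.81 × (36) = 169.16 → 169°
S = 42 + 0.81 × (38 − 42) = 38.76 → 39%
L = 43 + 0.81 × (73 − 43) = 67.3 → 67%

(169, 39, 67)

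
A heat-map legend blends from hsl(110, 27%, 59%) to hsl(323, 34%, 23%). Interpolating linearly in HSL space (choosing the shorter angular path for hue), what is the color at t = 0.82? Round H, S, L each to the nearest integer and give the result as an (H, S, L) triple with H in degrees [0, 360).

Hue: 323 − 110 = 213°, but |213| > 180 so the shorter arc goes the other way: Δh = 213 − 360 = -147°.
H = 110 + 0.82 × (-147) = -10.54 → -11 → -11 mod 360 = 349°
S = 27 + 0.82 × (34 − 27) = 32.74 → 33%
L = 59 + 0.82 × (23 − 59) = 29.48 → 29%

(349, 33, 29)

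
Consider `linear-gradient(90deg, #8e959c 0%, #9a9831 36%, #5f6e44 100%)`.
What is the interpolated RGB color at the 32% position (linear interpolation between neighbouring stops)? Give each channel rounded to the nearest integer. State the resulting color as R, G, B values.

32% lies between the 0% and 36% stops, so the local fraction is t = (32 − 0)/(36 − 0) = 32/36 ≈ 0.8889.
#8e959c → (142, 149, 156); #9a9831 → (154, 152, 49).
R = 142 + 0.8889 × (154 − 142) = 152.667 → 153
G = 149 + 0.8889 × (152 − 149) = 151.667 → 152
B = 156 + 0.8889 × (49 − 156) = 60.888 → 61

(153, 152, 61)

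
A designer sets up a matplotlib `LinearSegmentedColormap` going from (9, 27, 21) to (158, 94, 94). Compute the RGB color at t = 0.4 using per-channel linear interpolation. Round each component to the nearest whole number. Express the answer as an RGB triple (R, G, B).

R = 9 + 0.4 × (158 − 9) = 9 + 0.4 × 149 = 68.6 → 69
G = 27 + 0.4 × (94 − 27) = 27 + 0.4 × 67 = 53.8 → 54
B = 21 + 0.4 × (94 − 21) = 21 + 0.4 × 73 = 50.2 → 50

(69, 54, 50)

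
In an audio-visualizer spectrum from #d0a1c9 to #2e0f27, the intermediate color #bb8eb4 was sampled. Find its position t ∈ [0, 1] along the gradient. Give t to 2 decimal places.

Invert the lerp on the R channel (largest span, 162): t = (187 − 208) / (46 − 208) = -21/-162 = 0.12963.
Check on G: (142 − 161)/(15 − 161) = 0.1301 ✓

0.13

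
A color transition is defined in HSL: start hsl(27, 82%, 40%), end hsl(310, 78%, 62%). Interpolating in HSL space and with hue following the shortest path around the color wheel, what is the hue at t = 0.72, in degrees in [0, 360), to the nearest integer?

Hue: 310 − 27 = 283°, but |283| > 180 so the shorter arc goes the other way: Δh = 283 − 360 = -77°.
H = 27 + 0.72 × (-77) = -28.44 → -28 → -28 mod 360 = 332°

332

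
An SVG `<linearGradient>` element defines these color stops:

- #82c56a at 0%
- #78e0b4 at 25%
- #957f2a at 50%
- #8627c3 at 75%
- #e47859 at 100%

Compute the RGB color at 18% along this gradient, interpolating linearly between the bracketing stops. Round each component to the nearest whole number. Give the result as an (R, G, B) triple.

18% lies between the 0% and 25% stops, so the local fraction is t = (18 − 0)/(25 − 0) = 18/25 ≈ 0.72.
#82c56a → (130, 197, 106); #78e0b4 → (120, 224, 180).
R = 130 + 0.72 × (120 − 130) = 122.8 → 123
G = 197 + 0.72 × (224 − 197) = 216.44 → 216
B = 106 + 0.72 × (180 − 106) = 159.28 → 159

(123, 216, 159)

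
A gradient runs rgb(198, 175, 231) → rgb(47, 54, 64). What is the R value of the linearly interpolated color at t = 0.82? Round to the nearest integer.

74

R = 198 + 0.82 × (47 − 198) = 74.18 → 74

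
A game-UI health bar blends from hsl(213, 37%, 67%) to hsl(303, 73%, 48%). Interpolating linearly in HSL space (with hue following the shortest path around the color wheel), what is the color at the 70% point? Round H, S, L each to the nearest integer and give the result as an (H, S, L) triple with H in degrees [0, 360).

(276, 62, 54)

Hue arc: Δh = 303 − 213 = 90° (|Δh| ≤ 180, already the shorter path).
H = 213 + 0.7 × (90) = 276 → 276°
S = 37 + 0.7 × (73 − 37) = 62.2 → 62%
L = 67 + 0.7 × (48 − 67) = 53.7 → 54%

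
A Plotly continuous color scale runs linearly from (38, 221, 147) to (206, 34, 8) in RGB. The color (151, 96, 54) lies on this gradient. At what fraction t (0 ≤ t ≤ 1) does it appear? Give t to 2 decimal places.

0.67

Invert the lerp on the G channel (largest span, 187): t = (96 − 221) / (34 − 221) = -125/-187 = 0.66845.
Check on R: (151 − 38)/(206 − 38) = 0.6726 ✓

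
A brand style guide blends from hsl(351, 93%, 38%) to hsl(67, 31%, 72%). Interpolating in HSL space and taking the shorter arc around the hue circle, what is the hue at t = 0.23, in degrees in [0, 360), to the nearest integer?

Hue: 67 − 351 = -284°, but |-284| > 180 so the shorter arc goes the other way: Δh = -284 + 360 = 76°.
H = 351 + 0.23 × (76) = 368.48 → 368 → 368 mod 360 = 8°

8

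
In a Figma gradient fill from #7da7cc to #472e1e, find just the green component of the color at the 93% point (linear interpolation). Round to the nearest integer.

G₁ = 167 (from #7da7cc), G₂ = 46 (from #472e1e).
G = 167 + 0.93 × (46 − 167) = 54.47 → 54

54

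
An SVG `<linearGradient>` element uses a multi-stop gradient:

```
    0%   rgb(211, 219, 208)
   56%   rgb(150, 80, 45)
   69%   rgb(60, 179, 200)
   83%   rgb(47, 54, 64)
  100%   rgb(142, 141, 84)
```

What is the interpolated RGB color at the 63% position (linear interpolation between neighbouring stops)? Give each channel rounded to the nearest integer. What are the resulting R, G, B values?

(102, 133, 128)

63% lies between the 56% and 69% stops, so the local fraction is t = (63 − 56)/(69 − 56) = 7/13 ≈ 0.5385.
R = 150 + 0.5385 × (60 − 150) = 101.535 → 102
G = 80 + 0.5385 × (179 − 80) = 133.311 → 133
B = 45 + 0.5385 × (200 − 45) = 128.468 → 128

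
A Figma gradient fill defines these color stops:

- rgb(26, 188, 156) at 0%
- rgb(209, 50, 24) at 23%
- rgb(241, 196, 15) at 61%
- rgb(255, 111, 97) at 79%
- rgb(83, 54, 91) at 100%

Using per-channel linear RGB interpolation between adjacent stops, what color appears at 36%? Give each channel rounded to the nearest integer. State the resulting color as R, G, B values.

36% lies between the 23% and 61% stops, so the local fraction is t = (36 − 23)/(61 − 23) = 13/38 ≈ 0.3421.
R = 209 + 0.3421 × (241 − 209) = 219.947 → 220
G = 50 + 0.3421 × (196 − 50) = 99.947 → 100
B = 24 + 0.3421 × (15 − 24) = 20.921 → 21

(220, 100, 21)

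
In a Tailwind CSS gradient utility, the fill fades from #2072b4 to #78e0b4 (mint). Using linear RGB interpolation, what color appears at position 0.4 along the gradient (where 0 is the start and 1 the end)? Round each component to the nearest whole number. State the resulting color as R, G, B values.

#2072b4 → (32, 114, 180); #78e0b4 → (120, 224, 180).
R = 32 + 0.4 × (120 − 32) = 32 + 0.4 × 88 = 67.2 → 67
G = 114 + 0.4 × (224 − 114) = 114 + 0.4 × 110 = 158 → 158
B = 180 + 0.4 × (180 − 180) = 180 + 0.4 × 0 = 180 → 180

(67, 158, 180)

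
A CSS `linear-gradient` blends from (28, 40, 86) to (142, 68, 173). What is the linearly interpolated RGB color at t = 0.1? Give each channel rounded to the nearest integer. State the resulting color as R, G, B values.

R = 28 + 0.1 × (142 − 28) = 28 + 0.1 × 114 = 39.4 → 39
G = 40 + 0.1 × (68 − 40) = 40 + 0.1 × 28 = 42.8 → 43
B = 86 + 0.1 × (173 − 86) = 86 + 0.1 × 87 = 94.7 → 95

(39, 43, 95)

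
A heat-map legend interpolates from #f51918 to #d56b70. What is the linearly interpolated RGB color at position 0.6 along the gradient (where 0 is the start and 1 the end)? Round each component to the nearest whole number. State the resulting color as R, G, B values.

#f51918 → (245, 25, 24); #d56b70 → (213, 107, 112).
R = 245 + 0.6 × (213 − 245) = 245 + 0.6 × -32 = 225.8 → 226
G = 25 + 0.6 × (107 − 25) = 25 + 0.6 × 82 = 74.2 → 74
B = 24 + 0.6 × (112 − 24) = 24 + 0.6 × 88 = 76.8 → 77
So the blended color is (226, 74, 77), about #e24a4d.

(226, 74, 77)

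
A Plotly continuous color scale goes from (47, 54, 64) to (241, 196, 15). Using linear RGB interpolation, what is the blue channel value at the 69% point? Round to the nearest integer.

B = 64 + 0.69 × (15 − 64) = 30.19 → 30

30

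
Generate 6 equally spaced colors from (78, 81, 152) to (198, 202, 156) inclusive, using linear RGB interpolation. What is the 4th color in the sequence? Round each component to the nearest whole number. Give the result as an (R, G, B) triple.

(150, 154, 154)

With 6 swatches and endpoints inclusive, swatch 4 sits at t = (4 − 1)/(6 − 1) = 3/5 ≈ 0.6.
R = 78 + 0.6 × (198 − 78) = 150 → 150
G = 81 + 0.6 × (202 − 81) = 153.6 → 154
B = 152 + 0.6 × (156 − 152) = 154.4 → 154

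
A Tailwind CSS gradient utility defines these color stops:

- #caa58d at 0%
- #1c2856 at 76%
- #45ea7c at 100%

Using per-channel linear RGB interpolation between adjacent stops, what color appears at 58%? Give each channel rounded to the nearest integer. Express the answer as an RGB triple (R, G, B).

58% lies between the 0% and 76% stops, so the local fraction is t = (58 − 0)/(76 − 0) = 58/76 ≈ 0.7632.
#caa58d → (202, 165, 141); #1c2856 → (28, 40, 86).
R = 202 + 0.7632 × (28 − 202) = 69.203 → 69
G = 165 + 0.7632 × (40 − 165) = 69.6 → 70
B = 141 + 0.7632 × (86 − 141) = 99.024 → 99

(69, 70, 99)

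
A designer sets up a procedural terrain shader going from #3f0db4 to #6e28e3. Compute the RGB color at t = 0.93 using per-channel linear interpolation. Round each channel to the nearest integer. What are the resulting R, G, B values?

#3f0db4 → (63, 13, 180); #6e28e3 → (110, 40, 227).
R = 63 + 0.93 × (110 − 63) = 63 + 0.93 × 47 = 106.71 → 107
G = 13 + 0.93 × (40 − 13) = 13 + 0.93 × 27 = 38.11 → 38
B = 180 + 0.93 × (227 − 180) = 180 + 0.93 × 47 = 223.71 → 224
So the blended color is (107, 38, 224), about #6b26e0.

(107, 38, 224)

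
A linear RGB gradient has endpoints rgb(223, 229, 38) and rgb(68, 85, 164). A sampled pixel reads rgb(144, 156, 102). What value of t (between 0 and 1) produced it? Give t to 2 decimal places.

0.51

Invert the lerp on the R channel (largest span, 155): t = (144 − 223) / (68 − 223) = -79/-155 = 0.50968.
Check on G: (156 − 229)/(85 − 229) = 0.5069 ✓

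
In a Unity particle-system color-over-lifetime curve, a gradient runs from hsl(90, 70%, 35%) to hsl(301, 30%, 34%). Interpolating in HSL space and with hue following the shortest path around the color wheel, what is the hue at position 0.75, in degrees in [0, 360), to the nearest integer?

Hue: 301 − 90 = 211°, but |211| > 180 so the shorter arc goes the other way: Δh = 211 − 360 = -149°.
H = 90 + 0.75 × (-149) = -21.75 → -22 → -22 mod 360 = 338°

338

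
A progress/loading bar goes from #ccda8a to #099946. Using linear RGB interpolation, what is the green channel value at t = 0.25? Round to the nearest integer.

G₁ = 218 (from #ccda8a), G₂ = 153 (from #099946).
G = 218 + 0.25 × (153 − 218) = 201.75 → 202

202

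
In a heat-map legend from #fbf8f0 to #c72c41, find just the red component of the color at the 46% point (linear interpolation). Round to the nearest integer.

R₁ = 251 (from #fbf8f0), R₂ = 199 (from #c72c41).
R = 251 + 0.46 × (199 − 251) = 227.08 → 227

227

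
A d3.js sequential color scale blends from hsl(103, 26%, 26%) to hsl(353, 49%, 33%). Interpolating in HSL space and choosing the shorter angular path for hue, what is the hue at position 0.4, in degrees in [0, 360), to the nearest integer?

Hue: 353 − 103 = 250°, but |250| > 180 so the shorter arc goes the other way: Δh = 250 − 360 = -110°.
H = 103 + 0.4 × (-110) = 59 → 59°

59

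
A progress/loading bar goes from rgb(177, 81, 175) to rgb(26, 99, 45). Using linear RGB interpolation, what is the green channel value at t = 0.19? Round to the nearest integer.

G = 81 + 0.19 × (99 − 81) = 84.42 → 84

84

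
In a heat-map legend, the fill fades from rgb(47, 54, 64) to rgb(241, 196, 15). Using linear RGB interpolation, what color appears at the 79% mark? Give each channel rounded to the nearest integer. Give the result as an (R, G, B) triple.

(200, 166, 25)

79% corresponds to t = 0.79.
R = 47 + 0.79 × (241 − 47) = 47 + 0.79 × 194 = 200.26 → 200
G = 54 + 0.79 × (196 − 54) = 54 + 0.79 × 142 = 166.18 → 166
B = 64 + 0.79 × (15 − 64) = 64 + 0.79 × -49 = 25.29 → 25
So the blended color is (200, 166, 25), about #c8a619.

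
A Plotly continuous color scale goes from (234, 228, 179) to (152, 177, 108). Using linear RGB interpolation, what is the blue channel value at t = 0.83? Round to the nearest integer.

B = 179 + 0.83 × (108 − 179) = 120.07 → 120

120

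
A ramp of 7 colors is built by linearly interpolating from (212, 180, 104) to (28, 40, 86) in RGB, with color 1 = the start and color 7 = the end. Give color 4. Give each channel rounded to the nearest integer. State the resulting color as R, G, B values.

With 7 swatches and endpoints inclusive, swatch 4 sits at t = (4 − 1)/(7 − 1) = 3/6 ≈ 0.5.
R = 212 + 0.5 × (28 − 212) = 120 → 120
G = 180 + 0.5 × (40 − 180) = 110 → 110
B = 104 + 0.5 × (86 − 104) = 95 → 95

(120, 110, 95)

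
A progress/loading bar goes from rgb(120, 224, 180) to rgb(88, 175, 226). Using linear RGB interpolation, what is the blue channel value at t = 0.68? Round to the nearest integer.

B = 180 + 0.68 × (226 − 180) = 211.28 → 211

211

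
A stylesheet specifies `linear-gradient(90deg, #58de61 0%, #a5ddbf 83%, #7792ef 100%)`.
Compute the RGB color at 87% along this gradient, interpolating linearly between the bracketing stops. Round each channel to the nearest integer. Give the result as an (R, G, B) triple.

(154, 203, 202)

87% lies between the 83% and 100% stops, so the local fraction is t = (87 − 83)/(100 − 83) = 4/17 ≈ 0.2353.
#a5ddbf → (165, 221, 191); #7792ef → (119, 146, 239).
R = 165 + 0.2353 × (119 − 165) = 154.176 → 154
G = 221 + 0.2353 × (146 − 221) = 203.352 → 203
B = 191 + 0.2353 × (239 − 191) = 202.294 → 202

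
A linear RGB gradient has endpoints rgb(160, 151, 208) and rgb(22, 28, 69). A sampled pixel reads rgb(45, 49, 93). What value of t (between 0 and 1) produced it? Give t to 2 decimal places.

Invert the lerp on the B channel (largest span, 139): t = (93 − 208) / (69 − 208) = -115/-139 = 0.82734.
Check on R: (45 − 160)/(22 − 160) = 0.8333 ✓

0.83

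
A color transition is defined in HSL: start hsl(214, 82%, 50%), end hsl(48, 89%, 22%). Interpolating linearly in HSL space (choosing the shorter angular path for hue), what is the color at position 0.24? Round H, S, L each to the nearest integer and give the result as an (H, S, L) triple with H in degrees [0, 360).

(174, 84, 43)

Hue arc: Δh = 48 − 214 = -166° (|Δh| ≤ 180, already the shorter path).
H = 214 + 0.24 × (-166) = 174.16 → 174°
S = 82 + 0.24 × (89 − 82) = 83.68 → 84%
L = 50 + 0.24 × (22 − 50) = 43.28 → 43%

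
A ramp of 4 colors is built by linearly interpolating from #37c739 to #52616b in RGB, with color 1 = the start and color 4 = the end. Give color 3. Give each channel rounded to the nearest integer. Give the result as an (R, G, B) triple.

(73, 131, 90)

With 4 swatches and endpoints inclusive, swatch 3 sits at t = (3 − 1)/(4 − 1) = 2/3 ≈ 0.6667.
#37c739 → (55, 199, 57); #52616b → (82, 97, 107).
R = 55 + 0.6667 × (82 − 55) = 73.001 → 73
G = 199 + 0.6667 × (97 − 199) = 130.997 → 131
B = 57 + 0.6667 × (107 − 57) = 90.335 → 90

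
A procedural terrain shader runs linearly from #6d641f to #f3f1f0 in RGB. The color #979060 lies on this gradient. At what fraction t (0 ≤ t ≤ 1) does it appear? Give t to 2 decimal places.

0.31

Invert the lerp on the B channel (largest span, 209): t = (96 − 31) / (240 − 31) = 65/209 = 0.311.
Check on R: (151 − 109)/(243 − 109) = 0.3134 ✓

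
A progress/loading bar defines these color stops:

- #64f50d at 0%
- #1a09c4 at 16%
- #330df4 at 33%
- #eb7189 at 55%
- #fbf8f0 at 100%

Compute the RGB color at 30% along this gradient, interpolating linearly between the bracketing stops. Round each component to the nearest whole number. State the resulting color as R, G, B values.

30% lies between the 16% and 33% stops, so the local fraction is t = (30 − 16)/(33 − 16) = 14/17 ≈ 0.8235.
#1a09c4 → (26, 9, 196); #330df4 → (51, 13, 244).
R = 26 + 0.8235 × (51 − 26) = 46.587 → 47
G = 9 + 0.8235 × (13 − 9) = 12.294 → 12
B = 196 + 0.8235 × (244 − 196) = 235.528 → 236

(47, 12, 236)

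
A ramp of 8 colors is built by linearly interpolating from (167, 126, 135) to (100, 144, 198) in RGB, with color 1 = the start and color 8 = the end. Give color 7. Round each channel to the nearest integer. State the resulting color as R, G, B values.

With 8 swatches and endpoints inclusive, swatch 7 sits at t = (7 − 1)/(8 − 1) = 6/7 ≈ 0.8571.
R = 167 + 0.8571 × (100 − 167) = 109.574 → 110
G = 126 + 0.8571 × (144 − 126) = 141.428 → 141
B = 135 + 0.8571 × (198 − 135) = 188.997 → 189

(110, 141, 189)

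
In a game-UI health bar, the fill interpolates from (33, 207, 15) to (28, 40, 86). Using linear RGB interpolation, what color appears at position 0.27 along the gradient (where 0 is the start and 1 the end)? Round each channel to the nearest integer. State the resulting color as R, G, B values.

(32, 162, 34)

R = 33 + 0.27 × (28 − 33) = 33 + 0.27 × -5 = 31.65 → 32
G = 207 + 0.27 × (40 − 207) = 207 + 0.27 × -167 = 161.91 → 162
B = 15 + 0.27 × (86 − 15) = 15 + 0.27 × 71 = 34.17 → 34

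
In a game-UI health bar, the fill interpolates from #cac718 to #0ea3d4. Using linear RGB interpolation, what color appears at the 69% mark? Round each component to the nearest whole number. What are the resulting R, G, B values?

(72, 174, 154)

#cac718 → (202, 199, 24); #0ea3d4 → (14, 163, 212).
69% corresponds to t = 0.69.
R = 202 + 0.69 × (14 − 202) = 202 + 0.69 × -188 = 72.28 → 72
G = 199 + 0.69 × (163 − 199) = 199 + 0.69 × -36 = 174.16 → 174
B = 24 + 0.69 × (212 − 24) = 24 + 0.69 × 188 = 153.72 → 154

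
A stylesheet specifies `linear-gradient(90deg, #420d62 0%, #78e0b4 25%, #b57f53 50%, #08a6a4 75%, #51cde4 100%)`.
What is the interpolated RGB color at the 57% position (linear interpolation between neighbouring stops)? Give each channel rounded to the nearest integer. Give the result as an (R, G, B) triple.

57% lies between the 50% and 75% stops, so the local fraction is t = (57 − 50)/(75 − 50) = 7/25 ≈ 0.28.
#b57f53 → (181, 127, 83); #08a6a4 → (8, 166, 164).
R = 181 + 0.28 × (8 − 181) = 132.56 → 133
G = 127 + 0.28 × (166 − 127) = 137.92 → 138
B = 83 + 0.28 × (164 − 83) = 105.68 → 106

(133, 138, 106)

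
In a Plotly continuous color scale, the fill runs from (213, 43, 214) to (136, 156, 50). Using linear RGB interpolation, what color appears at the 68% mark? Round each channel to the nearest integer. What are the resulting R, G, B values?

(161, 120, 102)

68% corresponds to t = 0.68.
R = 213 + 0.68 × (136 − 213) = 213 + 0.68 × -77 = 160.64 → 161
G = 43 + 0.68 × (156 − 43) = 43 + 0.68 × 113 = 119.84 → 120
B = 214 + 0.68 × (50 − 214) = 214 + 0.68 × -164 = 102.48 → 102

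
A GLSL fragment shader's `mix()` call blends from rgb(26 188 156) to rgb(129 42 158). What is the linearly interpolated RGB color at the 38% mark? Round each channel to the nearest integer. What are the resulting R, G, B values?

(65, 133, 157)

38% corresponds to t = 0.38.
R = 26 + 0.38 × (129 − 26) = 26 + 0.38 × 103 = 65.14 → 65
G = 188 + 0.38 × (42 − 188) = 188 + 0.38 × -146 = 132.52 → 133
B = 156 + 0.38 × (158 − 156) = 156 + 0.38 × 2 = 156.76 → 157
So the blended color is (65, 133, 157), about #41859d.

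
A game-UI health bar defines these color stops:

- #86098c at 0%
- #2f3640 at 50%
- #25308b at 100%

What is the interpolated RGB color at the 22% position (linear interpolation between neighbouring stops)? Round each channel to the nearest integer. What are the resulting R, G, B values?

22% lies between the 0% and 50% stops, so the local fraction is t = (22 − 0)/(50 − 0) = 22/50 ≈ 0.44.
#86098c → (134, 9, 140); #2f3640 → (47, 54, 64).
R = 134 + 0.44 × (47 − 134) = 95.72 → 96
G = 9 + 0.44 × (54 − 9) = 28.8 → 29
B = 140 + 0.44 × (64 − 140) = 106.56 → 107

(96, 29, 107)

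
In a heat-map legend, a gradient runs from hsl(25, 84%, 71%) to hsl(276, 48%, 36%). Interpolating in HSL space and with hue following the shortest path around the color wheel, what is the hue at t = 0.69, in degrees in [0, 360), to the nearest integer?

310

Hue: 276 − 25 = 251°, but |251| > 180 so the shorter arc goes the other way: Δh = 251 − 360 = -109°.
H = 25 + 0.69 × (-109) = -50.21 → -50 → -50 mod 360 = 310°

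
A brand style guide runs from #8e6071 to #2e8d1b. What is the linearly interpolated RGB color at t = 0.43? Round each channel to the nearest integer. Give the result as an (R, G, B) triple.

#8e6071 → (142, 96, 113); #2e8d1b → (46, 141, 27).
R = 142 + 0.43 × (46 − 142) = 142 + 0.43 × -96 = 100.72 → 101
G = 96 + 0.43 × (141 − 96) = 96 + 0.43 × 45 = 115.35 → 115
B = 113 + 0.43 × (27 − 113) = 113 + 0.43 × -86 = 76.02 → 76

(101, 115, 76)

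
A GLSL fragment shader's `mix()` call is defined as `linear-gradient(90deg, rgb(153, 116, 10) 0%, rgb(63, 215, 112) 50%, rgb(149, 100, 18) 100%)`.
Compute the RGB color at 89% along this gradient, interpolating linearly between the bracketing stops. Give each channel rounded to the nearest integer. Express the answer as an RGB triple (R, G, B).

(130, 125, 39)

89% lies between the 50% and 100% stops, so the local fraction is t = (89 − 50)/(100 − 50) = 39/50 ≈ 0.78.
R = 63 + 0.78 × (149 − 63) = 130.08 → 130
G = 215 + 0.78 × (100 − 215) = 125.3 → 125
B = 112 + 0.78 × (18 − 112) = 38.68 → 39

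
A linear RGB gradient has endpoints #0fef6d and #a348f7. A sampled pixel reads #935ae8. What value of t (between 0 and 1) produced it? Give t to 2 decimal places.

Invert the lerp on the G channel (largest span, 167): t = (90 − 239) / (72 − 239) = -149/-167 = 0.89222.
Check on R: (147 − 15)/(163 − 15) = 0.8919 ✓

0.89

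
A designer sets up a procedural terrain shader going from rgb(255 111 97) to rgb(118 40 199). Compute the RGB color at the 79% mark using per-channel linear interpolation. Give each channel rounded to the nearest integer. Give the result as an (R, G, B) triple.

79% corresponds to t = 0.79.
R = 255 + 0.79 × (118 − 255) = 255 + 0.79 × -137 = 146.77 → 147
G = 111 + 0.79 × (40 − 111) = 111 + 0.79 × -71 = 54.91 → 55
B = 97 + 0.79 × (199 − 97) = 97 + 0.79 × 102 = 177.58 → 178

(147, 55, 178)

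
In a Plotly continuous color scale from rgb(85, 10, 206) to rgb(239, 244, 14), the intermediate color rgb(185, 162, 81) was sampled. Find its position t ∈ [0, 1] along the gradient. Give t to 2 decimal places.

0.65

Invert the lerp on the G channel (largest span, 234): t = (162 − 10) / (244 − 10) = 152/234 = 0.64957.
Check on R: (185 − 85)/(239 − 85) = 0.6494 ✓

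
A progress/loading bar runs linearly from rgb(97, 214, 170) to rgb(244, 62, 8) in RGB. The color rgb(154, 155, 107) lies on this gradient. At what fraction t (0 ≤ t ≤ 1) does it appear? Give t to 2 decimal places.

Invert the lerp on the B channel (largest span, 162): t = (107 − 170) / (8 − 170) = -63/-162 = 0.38889.
Check on R: (154 − 97)/(244 − 97) = 0.3878 ✓

0.39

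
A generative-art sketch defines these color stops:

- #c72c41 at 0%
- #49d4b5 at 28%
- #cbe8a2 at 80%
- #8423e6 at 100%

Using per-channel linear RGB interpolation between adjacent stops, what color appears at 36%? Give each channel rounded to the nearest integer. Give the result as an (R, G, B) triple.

(93, 215, 178)

36% lies between the 28% and 80% stops, so the local fraction is t = (36 − 28)/(80 − 28) = 8/52 ≈ 0.1538.
#49d4b5 → (73, 212, 181); #cbe8a2 → (203, 232, 162).
R = 73 + 0.1538 × (203 − 73) = 92.994 → 93
G = 212 + 0.1538 × (232 − 212) = 215.076 → 215
B = 181 + 0.1538 × (162 − 181) = 178.078 → 178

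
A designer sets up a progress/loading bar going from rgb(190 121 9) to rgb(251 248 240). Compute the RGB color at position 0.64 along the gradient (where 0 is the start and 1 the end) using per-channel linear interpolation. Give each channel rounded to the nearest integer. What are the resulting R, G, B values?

R = 190 + 0.64 × (251 − 190) = 190 + 0.64 × 61 = 229.04 → 229
G = 121 + 0.64 × (248 − 121) = 121 + 0.64 × 127 = 202.28 → 202
B = 9 + 0.64 × (240 − 9) = 9 + 0.64 × 231 = 156.84 → 157
So the blended color is (229, 202, 157), about #e5ca9d.

(229, 202, 157)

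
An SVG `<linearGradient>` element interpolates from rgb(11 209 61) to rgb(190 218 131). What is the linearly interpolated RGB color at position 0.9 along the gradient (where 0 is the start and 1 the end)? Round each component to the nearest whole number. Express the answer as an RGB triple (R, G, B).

R = 11 + 0.9 × (190 − 11) = 11 + 0.9 × 179 = 172.1 → 172
G = 209 + 0.9 × (218 − 209) = 209 + 0.9 × 9 = 217.1 → 217
B = 61 + 0.9 × (131 − 61) = 61 + 0.9 × 70 = 124 → 124

(172, 217, 124)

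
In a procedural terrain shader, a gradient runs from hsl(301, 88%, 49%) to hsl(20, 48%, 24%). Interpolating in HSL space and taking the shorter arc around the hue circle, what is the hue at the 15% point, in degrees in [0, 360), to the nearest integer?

313

Hue: 20 − 301 = -281°, but |-281| > 180 so the shorter arc goes the other way: Δh = -281 + 360 = 79°.
H = 301 + 0.15 × (79) = 312.85 → 313°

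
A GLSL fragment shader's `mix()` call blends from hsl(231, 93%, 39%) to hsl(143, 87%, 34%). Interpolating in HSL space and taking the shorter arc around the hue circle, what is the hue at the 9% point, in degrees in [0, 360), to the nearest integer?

223

Hue arc: Δh = 143 − 231 = -88° (|Δh| ≤ 180, already the shorter path).
H = 231 + 0.09 × (-88) = 223.08 → 223°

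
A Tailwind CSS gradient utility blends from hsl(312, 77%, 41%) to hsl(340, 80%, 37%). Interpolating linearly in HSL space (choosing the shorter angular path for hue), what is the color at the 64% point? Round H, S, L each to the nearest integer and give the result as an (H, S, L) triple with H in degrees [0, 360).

(330, 79, 38)

Hue arc: Δh = 340 − 312 = 28° (|Δh| ≤ 180, already the shorter path).
H = 312 + 0.64 × (28) = 329.92 → 330°
S = 77 + 0.64 × (80 − 77) = 78.92 → 79%
L = 41 + 0.64 × (37 − 41) = 38.44 → 38%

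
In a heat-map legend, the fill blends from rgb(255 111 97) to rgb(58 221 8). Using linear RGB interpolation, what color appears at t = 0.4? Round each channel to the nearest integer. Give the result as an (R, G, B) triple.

R = 255 + 0.4 × (58 − 255) = 255 + 0.4 × -197 = 176.2 → 176
G = 111 + 0.4 × (221 − 111) = 111 + 0.4 × 110 = 155 → 155
B = 97 + 0.4 × (8 − 97) = 97 + 0.4 × -89 = 61.4 → 61

(176, 155, 61)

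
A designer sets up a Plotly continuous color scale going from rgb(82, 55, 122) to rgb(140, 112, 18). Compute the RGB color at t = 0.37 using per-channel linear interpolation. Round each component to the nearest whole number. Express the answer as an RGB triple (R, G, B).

R = 82 + 0.37 × (140 − 82) = 82 + 0.37 × 58 = 103.46 → 103
G = 55 + 0.37 × (112 − 55) = 55 + 0.37 × 57 = 76.09 → 76
B = 122 + 0.37 × (18 − 122) = 122 + 0.37 × -104 = 83.52 → 84

(103, 76, 84)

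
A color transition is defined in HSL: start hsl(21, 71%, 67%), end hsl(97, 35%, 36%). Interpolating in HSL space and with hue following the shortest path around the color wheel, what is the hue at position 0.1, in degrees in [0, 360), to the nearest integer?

29

Hue arc: Δh = 97 − 21 = 76° (|Δh| ≤ 180, already the shorter path).
H = 21 + 0.1 × (76) = 28.6 → 29°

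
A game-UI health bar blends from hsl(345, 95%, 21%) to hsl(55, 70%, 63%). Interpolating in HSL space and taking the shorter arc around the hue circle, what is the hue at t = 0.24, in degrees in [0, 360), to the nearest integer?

Hue: 55 − 345 = -290°, but |-290| > 180 so the shorter arc goes the other way: Δh = -290 + 360 = 70°.
H = 345 + 0.24 × (70) = 361.8 → 362 → 362 mod 360 = 2°

2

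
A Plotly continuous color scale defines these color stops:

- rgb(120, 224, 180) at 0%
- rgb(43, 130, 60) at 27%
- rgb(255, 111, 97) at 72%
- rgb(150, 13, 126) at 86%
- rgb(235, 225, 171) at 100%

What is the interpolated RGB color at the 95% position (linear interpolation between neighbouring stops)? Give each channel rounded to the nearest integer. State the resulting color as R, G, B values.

95% lies between the 86% and 100% stops, so the local fraction is t = (95 − 86)/(100 − 86) = 9/14 ≈ 0.6429.
R = 150 + 0.6429 × (235 − 150) = 204.647 → 205
G = 13 + 0.6429 × (225 − 13) = 149.295 → 149
B = 126 + 0.6429 × (171 − 126) = 154.93 → 155

(205, 149, 155)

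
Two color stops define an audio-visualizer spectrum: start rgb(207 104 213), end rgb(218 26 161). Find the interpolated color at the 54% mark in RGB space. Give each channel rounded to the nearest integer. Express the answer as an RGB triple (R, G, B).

54% corresponds to t = 0.54.
R = 207 + 0.54 × (218 − 207) = 207 + 0.54 × 11 = 212.94 → 213
G = 104 + 0.54 × (26 − 104) = 104 + 0.54 × -78 = 61.88 → 62
B = 213 + 0.54 × (161 − 213) = 213 + 0.54 × -52 = 184.92 → 185

(213, 62, 185)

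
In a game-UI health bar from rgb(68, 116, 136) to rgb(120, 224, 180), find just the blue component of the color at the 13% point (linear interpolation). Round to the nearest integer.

B = 136 + 0.13 × (180 − 136) = 141.72 → 142

142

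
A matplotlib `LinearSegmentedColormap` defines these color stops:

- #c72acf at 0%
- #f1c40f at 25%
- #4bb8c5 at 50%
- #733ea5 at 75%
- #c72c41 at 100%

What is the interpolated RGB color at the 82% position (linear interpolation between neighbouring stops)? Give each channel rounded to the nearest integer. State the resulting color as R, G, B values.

82% lies between the 75% and 100% stops, so the local fraction is t = (82 − 75)/(100 − 75) = 7/25 ≈ 0.28.
#733ea5 → (115, 62, 165); #c72c41 → (199, 44, 65).
R = 115 + 0.28 × (199 − 115) = 138.52 → 139
G = 62 + 0.28 × (44 − 62) = 56.96 → 57
B = 165 + 0.28 × (65 − 165) = 137 → 137

(139, 57, 137)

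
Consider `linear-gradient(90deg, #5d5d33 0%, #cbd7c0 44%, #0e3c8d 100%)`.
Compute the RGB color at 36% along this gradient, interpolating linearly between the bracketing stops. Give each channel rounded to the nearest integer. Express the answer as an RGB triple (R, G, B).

36% lies between the 0% and 44% stops, so the local fraction is t = (36 − 0)/(44 − 0) = 36/44 ≈ 0.8182.
#5d5d33 → (93, 93, 51); #cbd7c0 → (203, 215, 192).
R = 93 + 0.8182 × (203 − 93) = 183.002 → 183
G = 93 + 0.8182 × (215 − 93) = 192.82 → 193
B = 51 + 0.8182 × (192 − 51) = 166.366 → 166

(183, 193, 166)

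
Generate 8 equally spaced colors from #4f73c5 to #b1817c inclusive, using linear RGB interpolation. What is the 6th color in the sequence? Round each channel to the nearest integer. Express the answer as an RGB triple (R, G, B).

With 8 swatches and endpoints inclusive, swatch 6 sits at t = (6 − 1)/(8 − 1) = 5/7 ≈ 0.7143.
#4f73c5 → (79, 115, 197); #b1817c → (177, 129, 124).
R = 79 + 0.7143 × (177 − 79) = 149.001 → 149
G = 115 + 0.7143 × (129 − 115) = 125 → 125
B = 197 + 0.7143 × (124 − 197) = 144.856 → 145

(149, 125, 145)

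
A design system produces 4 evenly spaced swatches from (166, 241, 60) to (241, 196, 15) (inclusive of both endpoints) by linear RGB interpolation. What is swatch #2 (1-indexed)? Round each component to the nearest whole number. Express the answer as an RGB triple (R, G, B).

(191, 226, 45)

With 4 swatches and endpoints inclusive, swatch 2 sits at t = (2 − 1)/(4 − 1) = 1/3 ≈ 0.3333.
R = 166 + 0.3333 × (241 − 166) = 190.998 → 191
G = 241 + 0.3333 × (196 − 241) = 226.001 → 226
B = 60 + 0.3333 × (15 − 60) = 45.002 → 45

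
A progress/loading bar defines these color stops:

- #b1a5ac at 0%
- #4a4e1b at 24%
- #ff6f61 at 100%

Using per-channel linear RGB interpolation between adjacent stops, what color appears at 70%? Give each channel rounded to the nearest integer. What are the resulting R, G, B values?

(184, 98, 69)

70% lies between the 24% and 100% stops, so the local fraction is t = (70 − 24)/(100 − 24) = 46/76 ≈ 0.6053.
#4a4e1b → (74, 78, 27); #ff6f61 → (255, 111, 97).
R = 74 + 0.6053 × (255 − 74) = 183.559 → 184
G = 78 + 0.6053 × (111 − 78) = 97.975 → 98
B = 27 + 0.6053 × (97 − 27) = 69.371 → 69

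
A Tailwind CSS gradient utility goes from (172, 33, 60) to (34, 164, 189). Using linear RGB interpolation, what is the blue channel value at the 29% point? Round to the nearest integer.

97

B = 60 + 0.29 × (189 − 60) = 97.41 → 97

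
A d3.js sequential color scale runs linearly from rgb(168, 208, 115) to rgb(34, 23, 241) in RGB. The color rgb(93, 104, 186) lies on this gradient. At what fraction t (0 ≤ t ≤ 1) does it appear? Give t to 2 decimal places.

Invert the lerp on the G channel (largest span, 185): t = (104 − 208) / (23 − 208) = -104/-185 = 0.56216.
Check on R: (93 − 168)/(34 − 168) = 0.5597 ✓

0.56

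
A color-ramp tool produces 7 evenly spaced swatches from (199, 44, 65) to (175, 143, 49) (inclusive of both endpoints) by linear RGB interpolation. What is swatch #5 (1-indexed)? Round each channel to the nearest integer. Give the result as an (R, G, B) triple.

(183, 110, 54)

With 7 swatches and endpoints inclusive, swatch 5 sits at t = (5 − 1)/(7 − 1) = 4/6 ≈ 0.6667.
R = 199 + 0.6667 × (175 − 199) = 182.999 → 183
G = 44 + 0.6667 × (143 − 44) = 110.003 → 110
B = 65 + 0.6667 × (49 − 65) = 54.333 → 54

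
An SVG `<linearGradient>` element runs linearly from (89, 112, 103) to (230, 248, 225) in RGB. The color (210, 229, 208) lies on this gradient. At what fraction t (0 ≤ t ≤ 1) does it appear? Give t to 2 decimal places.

0.86

Invert the lerp on the R channel (largest span, 141): t = (210 − 89) / (230 − 89) = 121/141 = 0.85816.
Check on G: (229 − 112)/(248 − 112) = 0.8603 ✓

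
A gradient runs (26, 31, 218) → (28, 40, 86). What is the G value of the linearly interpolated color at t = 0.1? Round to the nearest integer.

G = 31 + 0.1 × (40 − 31) = 31.9 → 32

32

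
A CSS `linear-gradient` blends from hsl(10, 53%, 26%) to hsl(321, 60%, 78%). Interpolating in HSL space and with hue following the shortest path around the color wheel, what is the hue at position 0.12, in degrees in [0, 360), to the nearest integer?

4

Hue: 321 − 10 = 311°, but |311| > 180 so the shorter arc goes the other way: Δh = 311 − 360 = -49°.
H = 10 + 0.12 × (-49) = 4.12 → 4°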